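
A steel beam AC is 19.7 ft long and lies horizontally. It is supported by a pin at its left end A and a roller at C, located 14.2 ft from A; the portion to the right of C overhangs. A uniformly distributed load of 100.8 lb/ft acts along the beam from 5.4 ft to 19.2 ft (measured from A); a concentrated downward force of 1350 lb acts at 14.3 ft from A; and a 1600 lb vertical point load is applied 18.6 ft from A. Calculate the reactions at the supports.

A_x = 0, A_y = -319.2 lb, C_y = 4660 lb

Resultant of the distributed load: 100.8 × 13.8 = 1391.04 lb at 12.3 ft from A.
Taking moments about A: C_y·14.2 − (100.8·13.8)·12.3 − 1350·14.3 − 1600·18.6 = 0 → C_y = 66174.792/14.2 = 4660.2 ≈ 4660 lb.
ΣF_y = 0: A_y + 4660.2 − 100.8·13.8 − 1350 − 1600 = 0 → A_y = -319.2 lb.
ΣF_x = 0: no horizontal applied forces, so A_x = 0.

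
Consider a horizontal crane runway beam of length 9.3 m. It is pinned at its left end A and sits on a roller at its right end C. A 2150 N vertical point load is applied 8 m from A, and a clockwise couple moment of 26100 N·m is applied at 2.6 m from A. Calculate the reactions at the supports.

Taking moments about A: C_y·9.3 − 2150·8 − 26100 = 0 → C_y = 43300/9.3 = 4655.91 ≈ 4656 N.
ΣF_y = 0: A_y + 4655.91 − 2150 = 0 → A_y = -2506 N.
ΣF_x = 0: no horizontal applied forces, so A_x = 0.

A_x = 0, A_y = -2506 N, C_y = 4656 N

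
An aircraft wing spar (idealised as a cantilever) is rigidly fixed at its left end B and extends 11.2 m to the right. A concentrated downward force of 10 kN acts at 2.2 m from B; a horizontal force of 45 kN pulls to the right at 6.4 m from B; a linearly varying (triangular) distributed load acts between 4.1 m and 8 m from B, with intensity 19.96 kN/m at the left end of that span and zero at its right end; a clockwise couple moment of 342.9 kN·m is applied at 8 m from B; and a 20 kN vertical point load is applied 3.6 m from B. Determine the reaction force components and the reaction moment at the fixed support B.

Resultant of the triangular load: ½ × 19.96 × 3.9 = 38.922 kN, acting at 5.4 m from B (one-third of the span from the peak).
ΣF_x = 0: B_x + 45 = 0 → B_x = -45.00 kN.
ΣF_y = 0: B_y − 10 − ½·19.96·3.9 − 20 = 0 → B_y = 68.92 kN.
ΣM about B: M_B − 10·2.2 − (½·19.96·3.9)·5.4 − 342.9 − 20·3.6 = 0 → M_B = 647.1 kN·m.

B_x = -45.00 kN, B_y = 68.92 kN, M_B = 647.1 kN·m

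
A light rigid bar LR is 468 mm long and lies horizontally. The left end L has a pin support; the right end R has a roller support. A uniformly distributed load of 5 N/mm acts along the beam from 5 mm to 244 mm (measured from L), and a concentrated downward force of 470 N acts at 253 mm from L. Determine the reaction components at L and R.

Resultant of the distributed load: 5 × 239 = 1195 N at 124.5 mm from L.
Moments about L: R_y·468 − (5·239)·124.5 − 470·253 = 0 → R_y = 267687.5/468 = 571.982 ≈ 572.0 N.
ΣF_y = 0: L_y + 571.982 − 5·239 − 470 = 0 → L_y = 1093 N.
ΣF_x = 0: no horizontal applied forces, so L_x = 0.

L_x = 0, L_y = 1093 N, R_y = 572.0 N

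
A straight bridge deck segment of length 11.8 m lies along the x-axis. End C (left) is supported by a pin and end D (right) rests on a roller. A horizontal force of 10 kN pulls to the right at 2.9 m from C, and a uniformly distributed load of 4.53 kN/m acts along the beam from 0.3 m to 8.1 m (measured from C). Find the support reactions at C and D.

C_x = -10.00 kN, C_y = 22.76 kN, D_y = 12.58 kN

Resultant of the distributed load: 4.53 × 7.8 = 35.334 kN at 4.2 m from C.
Taking moments about C: D_y·11.8 − (4.53·7.8)·4.2 = 0 → D_y = 148.4028/11.8 = 12.5765 ≈ 12.58 kN.
ΣF_y = 0: C_y + 12.5765 − 4.53·7.8 = 0 → C_y = 22.76 kN.
ΣF_x = 0: C_x + 10 = 0 → C_x = -10.00 kN.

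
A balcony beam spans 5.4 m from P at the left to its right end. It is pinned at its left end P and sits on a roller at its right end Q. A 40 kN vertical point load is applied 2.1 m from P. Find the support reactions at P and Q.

P_x = 0, P_y = 24.44 kN, Q_y = 15.56 kN

Taking moments about P: Q_y·5.4 − 40·2.1 = 0 → Q_y = 84/5.4 = 15.5556 ≈ 15.56 kN.
ΣF_y = 0: P_y + 15.5556 − 40 = 0 → P_y = 24.44 kN.
ΣF_x = 0: no horizontal applied forces, so P_x = 0.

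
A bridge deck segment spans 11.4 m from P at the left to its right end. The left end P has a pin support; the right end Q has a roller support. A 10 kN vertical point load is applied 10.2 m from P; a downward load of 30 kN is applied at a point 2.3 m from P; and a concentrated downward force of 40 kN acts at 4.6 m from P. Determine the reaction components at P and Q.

ΣM about P: Q_y·11.4 − 10·10.2 − 30·2.3 − 40·4.6 = 0 → Q_y = 355/11.4 = 31.1404 ≈ 31.14 kN.
ΣF_y = 0: P_y + 31.1404 − 10 − 30 − 40 = 0 → P_y = 48.86 kN.
ΣF_x = 0: no horizontal applied forces, so P_x = 0.

P_x = 0, P_y = 48.86 kN, Q_y = 31.14 kN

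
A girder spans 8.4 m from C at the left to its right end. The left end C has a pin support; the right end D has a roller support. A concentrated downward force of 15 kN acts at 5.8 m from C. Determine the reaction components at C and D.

Taking moments about C: D_y·8.4 − 15·5.8 = 0 → D_y = 87/8.4 = 10.3571 ≈ 10.36 kN.
ΣF_y = 0: C_y + 10.3571 − 15 = 0 → C_y = 4.643 kN.
ΣF_x = 0: no horizontal applied forces, so C_x = 0.

C_x = 0, C_y = 4.643 kN, D_y = 10.36 kN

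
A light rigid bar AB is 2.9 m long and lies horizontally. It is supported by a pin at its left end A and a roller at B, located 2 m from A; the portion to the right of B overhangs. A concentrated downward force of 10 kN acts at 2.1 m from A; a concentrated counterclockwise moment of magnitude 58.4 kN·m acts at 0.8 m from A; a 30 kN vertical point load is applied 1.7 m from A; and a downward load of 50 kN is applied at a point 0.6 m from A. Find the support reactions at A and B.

Moments about A: B_y·2 − 10·2.1 + 58.4 − 30·1.7 − 50·0.6 = 0 → B_y = 43.6/2 = 21.80 kN.
ΣF_y = 0: A_y + 21.8 − 10 − 30 − 50 = 0 → A_y = 68.20 kN.
ΣF_x = 0: no horizontal applied forces, so A_x = 0.

A_x = 0, A_y = 68.20 kN, B_y = 21.80 kN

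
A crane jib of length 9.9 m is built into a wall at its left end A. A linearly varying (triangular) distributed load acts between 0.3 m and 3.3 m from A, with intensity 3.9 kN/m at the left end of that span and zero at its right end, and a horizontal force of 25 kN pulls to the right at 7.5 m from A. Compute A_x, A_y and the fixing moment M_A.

Resultant of the triangular load: ½ × 3.9 × 3 = 5.85 kN, acting at 1.3 m from A (one-third of the span from the peak).
ΣF_x = 0: A_x + 25 = 0 → A_x = -25.00 kN.
ΣF_y = 0: A_y − ½·3.9·3 = 0 → A_y = 5.850 kN.
ΣM about A: M_A − (½·3.9·3)·1.3 = 0 → M_A = 7.605 kN·m.

A_x = -25.00 kN, A_y = 5.850 kN, M_A = 7.605 kN·m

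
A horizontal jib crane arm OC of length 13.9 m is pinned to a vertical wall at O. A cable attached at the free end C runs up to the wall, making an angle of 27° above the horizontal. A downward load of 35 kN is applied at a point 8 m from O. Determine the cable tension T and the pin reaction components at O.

ΣM about O: T·sin27°·13.9 − 35·8 = 0 → T = 280/(13.9·0.45399) = 44.3708 ≈ 44.37 kN.
ΣF_x = 0: O_x − T·cos27° = 0 → O_x = 44.3708 × 0.891007 = 39.53 kN.
ΣF_y = 0: O_y + T·sin27° − 35 = 0 → O_y = 35 − 44.3708 × 0.45399 = 14.86 kN.

T = 44.37 kN, O_x = 39.53 kN, O_y = 14.86 kN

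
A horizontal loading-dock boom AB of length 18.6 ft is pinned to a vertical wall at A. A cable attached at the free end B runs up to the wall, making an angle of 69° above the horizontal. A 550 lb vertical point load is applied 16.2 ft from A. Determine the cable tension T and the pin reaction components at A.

ΣM about A: T·sin69°·18.6 − 550·16.2 = 0 → T = 8910/(18.6·0.93358) = 513.113 ≈ 513.1 lb.
ΣF_x = 0: A_x − T·cos69° = 0 → A_x = 513.113 × 0.358368 = 183.9 lb.
ΣF_y = 0: A_y + T·sin69° − 550 = 0 → A_y = 550 − 513.113 × 0.93358 = 70.97 lb.

T = 513.1 lb, A_x = 183.9 lb, A_y = 70.97 lb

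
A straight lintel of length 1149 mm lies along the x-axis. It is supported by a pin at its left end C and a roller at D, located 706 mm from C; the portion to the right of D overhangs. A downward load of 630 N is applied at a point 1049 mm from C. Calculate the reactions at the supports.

Taking moments about C: D_y·706 − 630·1049 = 0 → D_y = 660870/706 = 936.076 ≈ 936.1 N.
ΣF_y = 0: C_y + 936.076 − 630 = 0 → C_y = -306.1 N.
ΣF_x = 0: no horizontal applied forces, so C_x = 0.

C_x = 0, C_y = -306.1 N, D_y = 936.1 N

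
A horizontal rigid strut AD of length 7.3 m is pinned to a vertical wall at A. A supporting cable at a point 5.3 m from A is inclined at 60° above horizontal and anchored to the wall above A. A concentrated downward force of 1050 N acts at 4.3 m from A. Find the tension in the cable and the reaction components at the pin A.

ΣM about A: T·sin60°·5.3 − 1050·4.3 = 0 → T = 4515/(5.3·0.866025) = 983.675 ≈ 983.7 N.
ΣF_x = 0: A_x − T·cos60° = 0 → A_x = 983.675 × 0.5 = 491.8 N.
ΣF_y = 0: A_y + T·sin60° − 1050 = 0 → A_y = 1050 − 983.675 × 0.866025 = 198.1 N.

T = 983.7 N, A_x = 491.8 N, A_y = 198.1 N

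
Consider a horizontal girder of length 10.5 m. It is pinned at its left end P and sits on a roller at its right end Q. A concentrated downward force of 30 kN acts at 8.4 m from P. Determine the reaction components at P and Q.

Moments about P: Q_y·10.5 − 30·8.4 = 0 → Q_y = 252/10.5 = 24.00 kN.
ΣF_y = 0: P_y + 24 − 30 = 0 → P_y = 6.000 kN.
ΣF_x = 0: no horizontal applied forces, so P_x = 0.

P_x = 0, P_y = 6.000 kN, Q_y = 24.00 kN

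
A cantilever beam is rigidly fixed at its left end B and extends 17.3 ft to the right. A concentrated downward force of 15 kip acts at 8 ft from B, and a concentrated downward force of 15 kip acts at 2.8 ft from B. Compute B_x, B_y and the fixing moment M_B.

ΣF_x = 0: B_x = 0.
ΣF_y = 0: B_y − 15 − 15 = 0 → B_y = 30.00 kip.
ΣM about B: M_B − 15·8 − 15·2.8 = 0 → M_B = 162.0 kip·ft.

B_x = 0, B_y = 30.00 kip, M_B = 162.0 kip·ft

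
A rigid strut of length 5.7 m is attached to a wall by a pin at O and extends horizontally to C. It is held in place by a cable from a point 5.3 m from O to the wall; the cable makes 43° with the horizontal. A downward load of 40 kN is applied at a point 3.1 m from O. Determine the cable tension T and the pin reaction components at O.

T = 34.31 kN, O_x = 25.09 kN, O_y = 16.60 kN

ΣM about O: T·sin43°·5.3 − 40·3.1 = 0 → T = 124/(5.3·0.681998) = 34.3054 ≈ 34.31 kN.
ΣF_x = 0: O_x − T·cos43° = 0 → O_x = 34.3054 × 0.731354 = 25.09 kN.
ΣF_y = 0: O_y + T·sin43° − 40 = 0 → O_y = 40 − 34.3054 × 0.681998 = 16.60 kN.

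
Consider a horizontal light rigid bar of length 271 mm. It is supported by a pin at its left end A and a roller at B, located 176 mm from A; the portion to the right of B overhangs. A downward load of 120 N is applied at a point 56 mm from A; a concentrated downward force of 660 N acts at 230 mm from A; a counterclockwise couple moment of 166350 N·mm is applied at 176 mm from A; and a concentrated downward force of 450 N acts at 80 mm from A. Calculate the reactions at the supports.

A_x = 0, A_y = 1070 N, B_y = 160.1 N

ΣM about A: B_y·176 − 120·56 − 660·230 + 166350 − 450·80 = 0 → B_y = 28170/176 = 160.057 ≈ 160.1 N.
ΣF_y = 0: A_y + 160.057 − 120 − 660 − 450 = 0 → A_y = 1070 N.
ΣF_x = 0: no horizontal applied forces, so A_x = 0.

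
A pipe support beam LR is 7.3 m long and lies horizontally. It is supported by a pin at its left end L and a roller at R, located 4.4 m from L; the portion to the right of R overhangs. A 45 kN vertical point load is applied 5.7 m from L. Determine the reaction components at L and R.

Taking moments about L: R_y·4.4 − 45·5.7 = 0 → R_y = 256.5/4.4 = 58.2955 ≈ 58.30 kN.
ΣF_y = 0: L_y + 58.2955 − 45 = 0 → L_y = -13.30 kN.
ΣF_x = 0: no horizontal applied forces, so L_x = 0.

L_x = 0, L_y = -13.30 kN, R_y = 58.30 kN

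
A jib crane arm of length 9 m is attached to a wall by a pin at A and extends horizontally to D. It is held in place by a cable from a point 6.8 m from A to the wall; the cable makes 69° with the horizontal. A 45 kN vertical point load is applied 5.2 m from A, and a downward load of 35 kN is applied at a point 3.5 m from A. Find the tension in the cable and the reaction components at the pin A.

T = 56.16 kN, A_x = 20.12 kN, A_y = 27.57 kN

ΣM about A: T·sin69°·6.8 − 45·5.2 − 35·3.5 = 0 → T = 356.5/(6.8·0.93358) = 56.1564 ≈ 56.16 kN.
ΣF_x = 0: A_x − T·cos69° = 0 → A_x = 56.1564 × 0.358368 = 20.12 kN.
ΣF_y = 0: A_y + T·sin69° − 45 − 35 = 0 → A_y = 80 − 56.1564 × 0.93358 = 27.57 kN.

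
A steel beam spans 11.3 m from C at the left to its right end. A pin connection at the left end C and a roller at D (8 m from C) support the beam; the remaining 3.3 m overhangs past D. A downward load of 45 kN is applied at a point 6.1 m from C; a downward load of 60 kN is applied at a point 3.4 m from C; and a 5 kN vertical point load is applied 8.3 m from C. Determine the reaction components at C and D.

C_x = 0, C_y = 45.00 kN, D_y = 65.00 kN

ΣM about C: D_y·8 − 45·6.1 − 60·3.4 − 5·8.3 = 0 → D_y = 520/8 = 65.00 kN.
ΣF_y = 0: C_y + 65 − 45 − 60 − 5 = 0 → C_y = 45.00 kN.
ΣF_x = 0: no horizontal applied forces, so C_x = 0.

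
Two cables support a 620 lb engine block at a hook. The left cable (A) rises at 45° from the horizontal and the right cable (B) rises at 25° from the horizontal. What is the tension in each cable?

ΣF_x = 0: −T_A·cos45° + T_B·cos25° = 0 → T_B = 0.780206·T_A.
ΣF_y = 0: T_A·sin45° + T_B·sin25° = 620.
Substitute: T_A·(0.707107 + 0.780206·0.422618) = 620 → T_A = 597.973 ≈ 598.0 lb.
Then T_B = 0.780206 × 597.973 = 466.5 lb.

T_A = 598.0 lb, T_B = 466.5 lb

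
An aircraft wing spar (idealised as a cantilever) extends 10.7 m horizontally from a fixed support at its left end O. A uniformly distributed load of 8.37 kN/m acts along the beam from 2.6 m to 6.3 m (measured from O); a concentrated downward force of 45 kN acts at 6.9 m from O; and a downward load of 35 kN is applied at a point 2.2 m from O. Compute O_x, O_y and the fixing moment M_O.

O_x = 0, O_y = 111.0 kN, M_O = 525.3 kN·m

Resultant of the distributed load: 8.37 × 3.7 = 30.969 kN at 4.45 m from O.
ΣF_x = 0: O_x = 0.
ΣF_y = 0: O_y − 8.37·3.7 − 45 − 35 = 0 → O_y = 111.0 kN.
ΣM about O: M_O − (8.37·3.7)·4.45 − 45·6.9 − 35·2.2 = 0 → M_O = 525.3 kN·m.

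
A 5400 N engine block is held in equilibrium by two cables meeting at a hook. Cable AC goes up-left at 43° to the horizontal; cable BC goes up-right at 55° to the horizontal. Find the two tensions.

ΣF_x = 0: −T_AC·cos43° + T_BC·cos55° = 0 → T_BC = 1.27508·T_AC.
ΣF_y = 0: T_AC·sin43° + T_BC·sin55° = 5400.
Substitute: T_AC·(0.681998 + 1.27508·0.819152) = 5400 → T_AC = 3127.75 ≈ 3128 N.
Then T_BC = 1.27508 × 3127.75 = 3988 N.

T_AC = 3128 N, T_BC = 3988 N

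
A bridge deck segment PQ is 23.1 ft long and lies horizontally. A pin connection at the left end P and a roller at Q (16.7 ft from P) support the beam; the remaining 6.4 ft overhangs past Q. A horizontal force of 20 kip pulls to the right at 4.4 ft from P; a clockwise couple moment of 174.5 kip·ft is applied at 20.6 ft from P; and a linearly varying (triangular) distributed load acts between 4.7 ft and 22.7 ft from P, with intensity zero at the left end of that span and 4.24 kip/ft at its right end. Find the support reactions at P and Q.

P_x = -20.00 kip, P_y = -10.45 kip, Q_y = 48.61 kip

Resultant of the triangular load: ½ × 4.24 × 18 = 38.16 kip, acting at 16.7 ft from P (one-third of the span from the peak).
Moments about P: Q_y·16.7 − 174.5 − (½·4.24·18)·16.7 = 0 → Q_y = 811.772/16.7 = 48.6091 ≈ 48.61 kip.
ΣF_y = 0: P_y + 48.6091 − ½·4.24·18 = 0 → P_y = -10.45 kip.
ΣF_x = 0: P_x + 20 = 0 → P_x = -20.00 kip.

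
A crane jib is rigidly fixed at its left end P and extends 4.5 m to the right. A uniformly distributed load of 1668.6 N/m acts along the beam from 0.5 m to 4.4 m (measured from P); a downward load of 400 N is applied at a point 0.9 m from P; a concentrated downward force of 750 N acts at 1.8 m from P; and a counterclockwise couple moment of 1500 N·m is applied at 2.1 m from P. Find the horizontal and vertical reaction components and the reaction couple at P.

Resultant of the distributed load: 1668.6 × 3.9 = 6507.54 N at 2.45 m from P.
ΣF_x = 0: P_x = 0.
ΣF_y = 0: P_y − 1668.6·3.9 − 400 − 750 = 0 → P_y = 7658 N.
ΣM about P: M_P − (1668.6·3.9)·2.45 − 400·0.9 − 750·1.8 + 1500 = 0 → M_P = 16150 N·m.

P_x = 0, P_y = 7658 N, M_P = 16150 N·m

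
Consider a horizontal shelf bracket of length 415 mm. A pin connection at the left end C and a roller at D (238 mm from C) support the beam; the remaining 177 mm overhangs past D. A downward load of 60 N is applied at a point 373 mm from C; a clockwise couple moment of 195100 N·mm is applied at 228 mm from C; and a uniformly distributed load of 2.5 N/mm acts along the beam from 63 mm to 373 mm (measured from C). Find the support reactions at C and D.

C_x = 0, C_y = -788.7 N, D_y = 1624 N

Resultant of the distributed load: 2.5 × 310 = 775 N at 218 mm from C.
Taking moments about C: D_y·238 − 60·373 − 195100 − (2.5·310)·218 = 0 → D_y = 386430/238 = 1623.66 ≈ 1624 N.
ΣF_y = 0: C_y + 1623.66 − 60 − 2.5·310 = 0 → C_y = -788.7 N.
ΣF_x = 0: no horizontal applied forces, so C_x = 0.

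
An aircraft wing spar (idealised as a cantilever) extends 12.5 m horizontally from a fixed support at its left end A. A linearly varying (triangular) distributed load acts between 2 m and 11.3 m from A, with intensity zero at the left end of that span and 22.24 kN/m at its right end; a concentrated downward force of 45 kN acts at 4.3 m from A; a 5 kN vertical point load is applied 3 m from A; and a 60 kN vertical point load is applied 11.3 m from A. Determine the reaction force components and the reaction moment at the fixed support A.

Resultant of the triangular load: ½ × 22.24 × 9.3 = 103.416 kN, acting at 8.2 m from A (one-third of the span from the peak).
ΣF_x = 0: A_x = 0.
ΣF_y = 0: A_y − ½·22.24·9.3 − 45 − 5 − 60 = 0 → A_y = 213.4 kN.
ΣM about A: M_A − (½·22.24·9.3)·8.2 − 45·4.3 − 5·3 − 60·11.3 = 0 → M_A = 1735 kN·m.

A_x = 0, A_y = 213.4 kN, M_A = 1735 kN·m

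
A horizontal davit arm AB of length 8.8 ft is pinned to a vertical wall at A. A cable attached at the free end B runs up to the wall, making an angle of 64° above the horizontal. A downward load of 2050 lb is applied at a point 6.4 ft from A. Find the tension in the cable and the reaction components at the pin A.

T = 1659 lb, A_x = 727.2 lb, A_y = 559.1 lb

ΣM about A: T·sin64°·8.8 − 2050·6.4 = 0 → T = 13120/(8.8·0.898794) = 1658.79 ≈ 1659 lb.
ΣF_x = 0: A_x − T·cos64° = 0 → A_x = 1658.79 × 0.438371 = 727.2 lb.
ΣF_y = 0: A_y + T·sin64° − 2050 = 0 → A_y = 2050 − 1658.79 × 0.898794 = 559.1 lb.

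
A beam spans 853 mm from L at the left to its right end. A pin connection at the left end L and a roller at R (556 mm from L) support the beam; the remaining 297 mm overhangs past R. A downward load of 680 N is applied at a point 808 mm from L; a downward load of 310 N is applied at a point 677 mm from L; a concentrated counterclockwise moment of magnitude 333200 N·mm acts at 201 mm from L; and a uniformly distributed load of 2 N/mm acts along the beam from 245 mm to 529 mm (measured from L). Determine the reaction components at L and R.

L_x = 0, L_y = 396.3 N, R_y = 1162 N

Resultant of the distributed load: 2 × 284 = 568 N at 387 mm from L.
ΣM about L: R_y·556 − 680·808 − 310·677 + 333200 − (2·284)·387 = 0 → R_y = 645926/556 = 1161.74 ≈ 1162 N.
ΣF_y = 0: L_y + 1161.74 − 680 − 310 − 2·284 = 0 → L_y = 396.3 N.
ΣF_x = 0: no horizontal applied forces, so L_x = 0.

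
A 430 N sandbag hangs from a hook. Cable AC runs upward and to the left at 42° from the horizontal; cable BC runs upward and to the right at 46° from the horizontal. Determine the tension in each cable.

T_AC = 298.9 N, T_BC = 319.7 N

ΣF_x = 0: −T_AC·cos42° + T_BC·cos46° = 0 → T_BC = 1.0698·T_AC.
ΣF_y = 0: T_AC·sin42° + T_BC·sin46° = 430.
Substitute: T_AC·(0.669131 + 1.0698·0.71934) = 430 → T_AC = 298.885 ≈ 298.9 N.
Then T_BC = 1.0698 × 298.885 = 319.7 N.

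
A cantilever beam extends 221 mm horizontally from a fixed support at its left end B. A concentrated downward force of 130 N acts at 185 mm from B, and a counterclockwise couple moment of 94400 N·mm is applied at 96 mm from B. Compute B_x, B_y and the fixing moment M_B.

B_x = 0, B_y = 130.0 N, M_B = -70350 N·mm

ΣF_x = 0: B_x = 0.
ΣF_y = 0: B_y − 130 = 0 → B_y = 130.0 N.
ΣM about B: M_B − 130·185 + 94400 = 0 → M_B = -70350 N·mm.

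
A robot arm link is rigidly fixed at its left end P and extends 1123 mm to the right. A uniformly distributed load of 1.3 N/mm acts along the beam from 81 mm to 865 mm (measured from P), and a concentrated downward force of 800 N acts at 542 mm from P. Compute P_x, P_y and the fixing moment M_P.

P_x = 0, P_y = 1819 N, M_P = 915700 N·mm

Resultant of the distributed load: 1.3 × 784 = 1019.2 N at 473 mm from P.
ΣF_x = 0: P_x = 0.
ΣF_y = 0: P_y − 1.3·784 − 800 = 0 → P_y = 1819 N.
ΣM about P: M_P − (1.3·784)·473 − 800·542 = 0 → M_P = 915700 N·mm.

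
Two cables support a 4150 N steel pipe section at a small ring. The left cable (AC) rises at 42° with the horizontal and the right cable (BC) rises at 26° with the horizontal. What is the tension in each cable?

T_AC = 4023 N, T_BC = 3326 N

ΣF_x = 0: −T_AC·cos42° + T_BC·cos26° = 0 → T_BC = 0.826824·T_AC.
ΣF_y = 0: T_AC·sin42° + T_BC·sin26° = 4150.
Substitute: T_AC·(0.669131 + 0.826824·0.438371) = 4150 → T_AC = 4022.93 ≈ 4023 N.
Then T_BC = 0.826824 × 4022.93 = 3326 N.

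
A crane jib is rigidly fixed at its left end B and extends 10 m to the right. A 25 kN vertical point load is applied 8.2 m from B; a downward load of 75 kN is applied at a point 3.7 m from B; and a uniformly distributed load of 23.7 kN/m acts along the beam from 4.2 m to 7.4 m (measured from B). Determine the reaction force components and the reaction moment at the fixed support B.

Resultant of the distributed load: 23.7 × 3.2 = 75.84 kN at 5.8 m from B.
ΣF_x = 0: B_x = 0.
ΣF_y = 0: B_y − 25 − 75 − 23.7·3.2 = 0 → B_y = 175.8 kN.
ΣM about B: M_B − 25·8.2 − 75·3.7 − (23.7·3.2)·5.8 = 0 → M_B = 922.4 kN·m.

B_x = 0, B_y = 175.8 kN, M_B = 922.4 kN·m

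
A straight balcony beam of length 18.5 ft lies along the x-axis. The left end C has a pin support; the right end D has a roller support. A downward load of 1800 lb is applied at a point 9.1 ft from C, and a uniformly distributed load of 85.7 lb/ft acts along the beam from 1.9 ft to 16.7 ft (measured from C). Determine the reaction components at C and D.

C_x = 0, C_y = 1545 lb, D_y = 1523 lb

Resultant of the distributed load: 85.7 × 14.8 = 1268.36 lb at 9.3 ft from C.
Moments about C: D_y·18.5 − 1800·9.1 − (85.7·14.8)·9.3 = 0 → D_y = 28175.748/18.5 = 1523.01 ≈ 1523 lb.
ΣF_y = 0: C_y + 1523.01 − 1800 − 85.7·14.8 = 0 → C_y = 1545 lb.
ΣF_x = 0: no horizontal applied forces, so C_x = 0.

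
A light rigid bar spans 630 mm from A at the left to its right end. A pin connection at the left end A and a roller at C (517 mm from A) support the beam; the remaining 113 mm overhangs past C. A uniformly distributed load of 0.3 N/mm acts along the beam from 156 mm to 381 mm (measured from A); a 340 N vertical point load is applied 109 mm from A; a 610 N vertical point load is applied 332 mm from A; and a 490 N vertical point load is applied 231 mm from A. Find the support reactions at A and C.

Resultant of the distributed load: 0.3 × 225 = 67.5 N at 268.5 mm from A.
ΣM about A: C_y·517 − (0.3·225)·268.5 − 340·109 − 610·332 − 490·231 = 0 → C_y = 370893.75/517 = 717.396 ≈ 717.4 N.
ΣF_y = 0: A_y + 717.396 − 0.3·225 − 340 − 610 − 490 = 0 → A_y = 790.1 N.
ΣF_x = 0: no horizontal applied forces, so A_x = 0.

A_x = 0, A_y = 790.1 N, C_y = 717.4 N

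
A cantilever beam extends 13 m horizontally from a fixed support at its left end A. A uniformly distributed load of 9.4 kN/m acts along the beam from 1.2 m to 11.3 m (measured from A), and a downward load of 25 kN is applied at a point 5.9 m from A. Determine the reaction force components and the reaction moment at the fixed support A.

Resultant of the distributed load: 9.4 × 10.1 = 94.94 kN at 6.25 m from A.
ΣF_x = 0: A_x = 0.
ΣF_y = 0: A_y − 9.4·10.1 − 25 = 0 → A_y = 119.9 kN.
ΣM about A: M_A − (9.4·10.1)·6.25 − 25·5.9 = 0 → M_A = 740.9 kN·m.

A_x = 0, A_y = 119.9 kN, M_A = 740.9 kN·m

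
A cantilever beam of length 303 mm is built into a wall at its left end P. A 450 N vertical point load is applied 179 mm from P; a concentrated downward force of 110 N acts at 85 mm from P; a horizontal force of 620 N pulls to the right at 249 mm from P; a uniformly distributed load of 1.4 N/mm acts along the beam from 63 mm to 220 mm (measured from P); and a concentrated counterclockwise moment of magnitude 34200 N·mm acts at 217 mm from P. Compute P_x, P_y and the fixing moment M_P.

Resultant of the distributed load: 1.4 × 157 = 219.8 N at 141.5 mm from P.
ΣF_x = 0: P_x + 620 = 0 → P_x = -620.0 N.
ΣF_y = 0: P_y − 450 − 110 − 1.4·157 = 0 → P_y = 779.8 N.
ΣM about P: M_P − 450·179 − 110·85 − (1.4·157)·141.5 + 34200 = 0 → M_P = 86800 N·mm.

P_x = -620.0 N, P_y = 779.8 N, M_P = 86800 N·mm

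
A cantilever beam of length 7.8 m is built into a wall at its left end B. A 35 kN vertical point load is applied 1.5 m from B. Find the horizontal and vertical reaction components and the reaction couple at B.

ΣF_x = 0: B_x = 0.
ΣF_y = 0: B_y − 35 = 0 → B_y = 35.00 kN.
ΣM about B: M_B − 35·1.5 = 0 → M_B = 52.50 kN·m.

B_x = 0, B_y = 35.00 kN, M_B = 52.50 kN·m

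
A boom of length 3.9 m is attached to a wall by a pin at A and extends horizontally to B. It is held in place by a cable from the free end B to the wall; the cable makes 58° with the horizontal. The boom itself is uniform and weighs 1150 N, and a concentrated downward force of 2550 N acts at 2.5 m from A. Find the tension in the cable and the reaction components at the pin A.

ΣM about A: T·sin58°·3.9 − 1150·1.95 − 2550·2.5 = 0 → T = 8617.5/(3.9·0.848048) = 2605.53 ≈ 2606 N.
ΣF_x = 0: A_x − T·cos58° = 0 → A_x = 2605.53 × 0.529919 = 1381 N.
ΣF_y = 0: A_y + T·sin58° − 1150 − 2550 = 0 → A_y = 3700 − 2605.53 × 0.848048 = 1490 N.

T = 2606 N, A_x = 1381 N, A_y = 1490 N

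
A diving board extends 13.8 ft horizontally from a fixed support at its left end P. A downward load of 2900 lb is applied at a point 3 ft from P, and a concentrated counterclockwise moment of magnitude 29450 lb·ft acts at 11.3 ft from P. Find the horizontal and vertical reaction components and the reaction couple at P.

ΣF_x = 0: P_x = 0.
ΣF_y = 0: P_y − 2900 = 0 → P_y = 2900 lb.
ΣM about P: M_P − 2900·3 + 29450 = 0 → M_P = -20750 lb·ft.

P_x = 0, P_y = 2900 lb, M_P = -20750 lb·ft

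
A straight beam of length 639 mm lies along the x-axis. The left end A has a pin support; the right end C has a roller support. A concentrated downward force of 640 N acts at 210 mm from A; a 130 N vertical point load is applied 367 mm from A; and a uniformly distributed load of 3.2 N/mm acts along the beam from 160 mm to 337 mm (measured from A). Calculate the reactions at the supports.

A_x = 0, A_y = 831.1 N, C_y = 505.3 N

Resultant of the distributed load: 3.2 × 177 = 566.4 N at 248.5 mm from A.
Moments about A: C_y·639 − 640·210 − 130·367 − (3.2·177)·248.5 = 0 → C_y = 322860.4/639 = 505.259 ≈ 505.3 N.
ΣF_y = 0: A_y + 505.259 − 640 − 130 − 3.2·177 = 0 → A_y = 831.1 N.
ΣF_x = 0: no horizontal applied forces, so A_x = 0.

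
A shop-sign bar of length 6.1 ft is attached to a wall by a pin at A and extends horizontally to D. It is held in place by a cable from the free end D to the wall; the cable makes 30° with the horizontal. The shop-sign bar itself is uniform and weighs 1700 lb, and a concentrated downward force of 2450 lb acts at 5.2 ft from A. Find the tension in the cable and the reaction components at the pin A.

T = 5877 lb, A_x = 5090 lb, A_y = 1211 lb

ΣM about A: T·sin30°·6.1 − 1700·3.05 − 2450·5.2 = 0 → T = 17925/(6.1·0.5) = 5877.05 ≈ 5877 lb.
ΣF_x = 0: A_x − T·cos30° = 0 → A_x = 5877.05 × 0.866025 = 5090 lb.
ΣF_y = 0: A_y + T·sin30° − 1700 − 2450 = 0 → A_y = 4150 − 5877.05 × 0.5 = 1211 lb.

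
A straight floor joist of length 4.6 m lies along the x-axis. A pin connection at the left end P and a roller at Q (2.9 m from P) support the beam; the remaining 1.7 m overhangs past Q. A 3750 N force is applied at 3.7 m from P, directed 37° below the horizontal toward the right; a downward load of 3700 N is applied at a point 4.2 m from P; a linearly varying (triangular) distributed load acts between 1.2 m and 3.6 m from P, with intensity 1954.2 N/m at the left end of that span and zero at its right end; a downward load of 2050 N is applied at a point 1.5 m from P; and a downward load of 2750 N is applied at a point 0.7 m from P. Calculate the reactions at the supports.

P_x = -2995 N, P_y = 1522 N, Q_y = 11580 N

Resultant of the triangular load: ½ × 1954.2 × 2.4 = 2345.04 N, acting at 2 m from P (one-third of the span from the peak).
Moments about P: Q_y·2.9 − 3750·sin37°·3.7 − 3700·4.2 − (½·1954.2·2.4)·2 − 2050·1.5 − 2750·0.7 = 0 → Q_y = 33580.3/2.9 = 11579.4 ≈ 11580 N.
ΣF_y = 0: P_y + 11579.4 − 3750·sin37° − 3700 − ½·1954.2·2.4 − 2050 − 2750 = 0 → P_y = 1522 N.
ΣF_x = 0: P_x + 3750·cos37° = 0 → P_x = -2995 N.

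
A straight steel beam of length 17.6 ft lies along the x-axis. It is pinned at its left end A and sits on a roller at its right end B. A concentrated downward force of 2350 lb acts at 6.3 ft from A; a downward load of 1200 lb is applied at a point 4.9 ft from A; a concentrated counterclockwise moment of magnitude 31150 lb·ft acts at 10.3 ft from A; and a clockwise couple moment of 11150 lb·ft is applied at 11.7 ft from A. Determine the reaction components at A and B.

A_x = 0, A_y = 3511 lb, B_y = 38.92 lb

Moments about A: B_y·17.6 − 2350·6.3 − 1200·4.9 + 31150 − 11150 = 0 → B_y = 685/17.6 = 38.9205 ≈ 38.92 lb.
ΣF_y = 0: A_y + 38.9205 − 2350 − 1200 = 0 → A_y = 3511 lb.
ΣF_x = 0: no horizontal applied forces, so A_x = 0.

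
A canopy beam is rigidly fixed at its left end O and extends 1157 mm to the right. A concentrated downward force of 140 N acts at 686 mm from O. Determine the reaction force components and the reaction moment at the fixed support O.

ΣF_x = 0: O_x = 0.
ΣF_y = 0: O_y − 140 = 0 → O_y = 140.0 N.
ΣM about O: M_O − 140·686 = 0 → M_O = 96040 N·mm.

O_x = 0, O_y = 140.0 N, M_O = 96040 N·mm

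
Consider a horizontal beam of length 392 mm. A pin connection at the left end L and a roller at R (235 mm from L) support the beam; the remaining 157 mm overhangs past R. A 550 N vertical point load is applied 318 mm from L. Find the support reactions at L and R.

L_x = 0, L_y = -194.3 N, R_y = 744.3 N

ΣM about L: R_y·235 − 550·318 = 0 → R_y = 174900/235 = 744.255 ≈ 744.3 N.
ΣF_y = 0: L_y + 744.255 − 550 = 0 → L_y = -194.3 N.
ΣF_x = 0: no horizontal applied forces, so L_x = 0.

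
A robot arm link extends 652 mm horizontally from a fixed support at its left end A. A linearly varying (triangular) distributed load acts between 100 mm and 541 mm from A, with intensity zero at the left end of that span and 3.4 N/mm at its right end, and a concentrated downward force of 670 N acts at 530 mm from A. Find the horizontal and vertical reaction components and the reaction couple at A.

Resultant of the triangular load: ½ × 3.4 × 441 = 749.7 N, acting at 394 mm from A (one-third of the span from the peak).
ΣF_x = 0: A_x = 0.
ΣF_y = 0: A_y − ½·3.4·441 − 670 = 0 → A_y = 1420 N.
ΣM about A: M_A − (½·3.4·441)·394 − 670·530 = 0 → M_A = 650500 N·mm.

A_x = 0, A_y = 1420 N, M_A = 650500 N·mm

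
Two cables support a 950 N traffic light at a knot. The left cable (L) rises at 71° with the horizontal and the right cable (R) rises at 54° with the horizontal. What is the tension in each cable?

T_L = 681.7 N, T_R = 377.6 N

ΣF_x = 0: −T_L·cos71° + T_R·cos54° = 0 → T_R = 0.55389·T_L.
ΣF_y = 0: T_L·sin71° + T_R·sin54° = 950.
Substitute: T_L·(0.945519 + 0.55389·0.809017) = 950 → T_L = 681.675 ≈ 681.7 N.
Then T_R = 0.55389 × 681.675 = 377.6 N.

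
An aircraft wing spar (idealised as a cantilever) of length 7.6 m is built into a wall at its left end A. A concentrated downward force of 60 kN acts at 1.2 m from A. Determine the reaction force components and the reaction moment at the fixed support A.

ΣF_x = 0: A_x = 0.
ΣF_y = 0: A_y − 60 = 0 → A_y = 60.00 kN.
ΣM about A: M_A − 60·1.2 = 0 → M_A = 72.00 kN·m.

A_x = 0, A_y = 60.00 kN, M_A = 72.00 kN·m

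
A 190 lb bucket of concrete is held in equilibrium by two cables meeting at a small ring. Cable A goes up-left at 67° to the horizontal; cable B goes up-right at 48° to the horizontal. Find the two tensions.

T_A = 140.3 lb, T_B = 81.91 lb

ΣF_x = 0: −T_A·cos67° + T_B·cos48° = 0 → T_B = 0.583939·T_A.
ΣF_y = 0: T_A·sin67° + T_B·sin48° = 190.
Substitute: T_A·(0.920505 + 0.583939·0.743145) = 190 → T_A = 140.278 ≈ 140.3 lb.
Then T_B = 0.583939 × 140.278 = 81.91 lb.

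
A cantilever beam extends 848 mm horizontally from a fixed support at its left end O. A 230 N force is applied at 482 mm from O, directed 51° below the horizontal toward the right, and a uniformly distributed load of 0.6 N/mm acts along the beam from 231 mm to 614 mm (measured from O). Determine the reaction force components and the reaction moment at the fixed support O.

Resultant of the distributed load: 0.6 × 383 = 229.8 N at 422.5 mm from O.
ΣF_x = 0: O_x + 230·cos51° = 0 → O_x = -144.7 N.
ΣF_y = 0: O_y − 230·sin51° − 0.6·383 = 0 → O_y = 408.5 N.
ΣM about O: M_O − 230·sin51°·482 − (0.6·383)·422.5 = 0 → M_O = 183200 N·mm.

O_x = -144.7 N, O_y = 408.5 N, M_O = 183200 N·mm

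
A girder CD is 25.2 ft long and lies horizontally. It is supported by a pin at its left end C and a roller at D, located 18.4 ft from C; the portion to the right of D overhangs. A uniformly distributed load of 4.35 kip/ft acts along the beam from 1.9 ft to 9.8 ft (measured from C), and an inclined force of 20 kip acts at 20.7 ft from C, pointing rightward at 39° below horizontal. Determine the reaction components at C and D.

Resultant of the distributed load: 4.35 × 7.9 = 34.365 kip at 5.85 ft from C.
Moments about C: D_y·18.4 − (4.35·7.9)·5.85 − 20·sin39°·20.7 = 0 → D_y = 461.574/18.4 = 25.0855 ≈ 25.09 kip.
ΣF_y = 0: C_y + 25.0855 − 4.35·7.9 − 20·sin39° = 0 → C_y = 21.87 kip.
ΣF_x = 0: C_x + 20·cos39° = 0 → C_x = -15.54 kip.

C_x = -15.54 kip, C_y = 21.87 kip, D_y = 25.09 kip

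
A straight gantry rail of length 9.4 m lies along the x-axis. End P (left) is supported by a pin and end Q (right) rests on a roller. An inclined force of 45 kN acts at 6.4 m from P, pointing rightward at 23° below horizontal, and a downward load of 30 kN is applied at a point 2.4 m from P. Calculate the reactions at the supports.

Taking moments about P: Q_y·9.4 − 45·sin23°·6.4 − 30·2.4 = 0 → Q_y = 184.531/9.4 = 19.631 ≈ 19.63 kN.
ΣF_y = 0: P_y + 19.631 − 45·sin23° − 30 = 0 → P_y = 27.95 kN.
ΣF_x = 0: P_x + 45·cos23° = 0 → P_x = -41.42 kN.

P_x = -41.42 kN, P_y = 27.95 kN, Q_y = 19.63 kN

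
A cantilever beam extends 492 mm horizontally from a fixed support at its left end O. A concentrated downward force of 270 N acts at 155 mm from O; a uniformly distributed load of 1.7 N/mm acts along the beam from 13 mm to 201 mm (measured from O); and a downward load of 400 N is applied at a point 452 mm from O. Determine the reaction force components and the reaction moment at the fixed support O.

O_x = 0, O_y = 989.6 N, M_O = 256800 N·mm

Resultant of the distributed load: 1.7 × 188 = 319.6 N at 107 mm from O.
ΣF_x = 0: O_x = 0.
ΣF_y = 0: O_y − 270 − 1.7·188 − 400 = 0 → O_y = 989.6 N.
ΣM about O: M_O − 270·155 − (1.7·188)·107 − 400·452 = 0 → M_O = 256800 N·mm.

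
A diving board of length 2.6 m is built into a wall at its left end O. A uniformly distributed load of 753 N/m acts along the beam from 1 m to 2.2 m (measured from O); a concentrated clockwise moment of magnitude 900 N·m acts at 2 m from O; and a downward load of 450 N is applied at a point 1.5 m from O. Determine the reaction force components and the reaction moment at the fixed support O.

Resultant of the distributed load: 753 × 1.2 = 903.6 N at 1.6 m from O.
ΣF_x = 0: O_x = 0.
ΣF_y = 0: O_y − 753·1.2 − 450 = 0 → O_y = 1354 N.
ΣM about O: M_O − (753·1.2)·1.6 − 900 − 450·1.5 = 0 → M_O = 3021 N·m.

O_x = 0, O_y = 1354 N, M_O = 3021 N·m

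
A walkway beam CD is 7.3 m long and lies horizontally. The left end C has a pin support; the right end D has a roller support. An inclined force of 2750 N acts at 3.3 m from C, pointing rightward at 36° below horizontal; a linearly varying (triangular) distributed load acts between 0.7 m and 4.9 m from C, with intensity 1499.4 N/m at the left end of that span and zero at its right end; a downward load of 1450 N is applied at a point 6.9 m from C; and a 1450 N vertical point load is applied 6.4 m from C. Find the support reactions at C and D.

C_x = -2225 N, C_y = 3387 N, D_y = 4278 N

Resultant of the triangular load: ½ × 1499.4 × 4.2 = 3148.74 N, acting at 2.1 m from C (one-third of the span from the peak).
Taking moments about C: D_y·7.3 − 2750·sin36°·3.3 − (½·1499.4·4.2)·2.1 − 1450·6.9 − 1450·6.4 = 0 → D_y = 31231.5/7.3 = 4278.29 ≈ 4278 N.
ΣF_y = 0: C_y + 4278.29 − 2750·sin36° − ½·1499.4·4.2 − 1450 − 1450 = 0 → C_y = 3387 N.
ΣF_x = 0: C_x + 2750·cos36° = 0 → C_x = -2225 N.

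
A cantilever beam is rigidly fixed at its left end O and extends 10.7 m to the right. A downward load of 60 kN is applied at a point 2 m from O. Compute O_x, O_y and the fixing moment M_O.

O_x = 0, O_y = 60.00 kN, M_O = 120.0 kN·m

ΣF_x = 0: O_x = 0.
ΣF_y = 0: O_y − 60 = 0 → O_y = 60.00 kN.
ΣM about O: M_O − 60·2 = 0 → M_O = 120.0 kN·m.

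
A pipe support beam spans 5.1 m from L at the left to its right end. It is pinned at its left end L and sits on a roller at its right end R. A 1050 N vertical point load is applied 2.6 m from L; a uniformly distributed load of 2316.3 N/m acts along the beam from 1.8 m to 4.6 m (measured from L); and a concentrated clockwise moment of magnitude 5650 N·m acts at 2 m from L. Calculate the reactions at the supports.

L_x = 0, L_y = 1823 N, R_y = 5713 N

Resultant of the distributed load: 2316.3 × 2.8 = 6485.64 N at 3.2 m from L.
Moments about L: R_y·5.1 − 1050·2.6 − (2316.3·2.8)·3.2 − 5650 = 0 → R_y = 29134.048/5.1 = 5712.56 ≈ 5713 N.
ΣF_y = 0: L_y + 5712.56 − 1050 − 2316.3·2.8 = 0 → L_y = 1823 N.
ΣF_x = 0: no horizontal applied forces, so L_x = 0.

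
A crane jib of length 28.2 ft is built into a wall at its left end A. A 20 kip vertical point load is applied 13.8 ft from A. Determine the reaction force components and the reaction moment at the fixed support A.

ΣF_x = 0: A_x = 0.
ΣF_y = 0: A_y − 20 = 0 → A_y = 20.00 kip.
ΣM about A: M_A − 20·13.8 = 0 → M_A = 276.0 kip·ft.

A_x = 0, A_y = 20.00 kip, M_A = 276.0 kip·ft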